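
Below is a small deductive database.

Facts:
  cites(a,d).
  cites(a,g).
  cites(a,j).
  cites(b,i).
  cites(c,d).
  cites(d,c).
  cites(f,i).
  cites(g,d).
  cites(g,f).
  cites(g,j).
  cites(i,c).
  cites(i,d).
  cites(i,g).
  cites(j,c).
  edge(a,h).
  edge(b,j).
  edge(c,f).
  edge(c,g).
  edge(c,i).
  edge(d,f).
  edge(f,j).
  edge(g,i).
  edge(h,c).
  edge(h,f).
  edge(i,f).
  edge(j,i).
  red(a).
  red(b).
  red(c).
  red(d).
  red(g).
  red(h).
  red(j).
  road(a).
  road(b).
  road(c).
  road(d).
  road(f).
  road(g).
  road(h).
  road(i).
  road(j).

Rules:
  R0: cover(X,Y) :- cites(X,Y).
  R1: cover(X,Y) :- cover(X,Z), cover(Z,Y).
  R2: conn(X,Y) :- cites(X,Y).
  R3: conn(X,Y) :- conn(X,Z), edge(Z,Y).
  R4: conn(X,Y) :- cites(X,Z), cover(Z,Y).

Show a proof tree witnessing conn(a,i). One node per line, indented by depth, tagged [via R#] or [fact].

round 1: derive cover(a,d) via R0 from cites(a,d)
round 1: derive cover(a,g) via R0 from cites(a,g)
round 1: derive cover(a,j) via R0 from cites(a,j)
round 1: derive cover(b,i) via R0 from cites(b,i)
round 1: derive cover(c,d) via R0 from cites(c,d)
round 1: derive cover(d,c) via R0 from cites(d,c)
round 1: derive cover(f,i) via R0 from cites(f,i)
round 1: derive cover(g,d) via R0 from cites(g,d)
round 1: derive cover(g,f) via R0 from cites(g,f)
round 1: derive cover(g,j) via R0 from cites(g,j)
round 1: derive cover(i,c) via R0 from cites(i,c)
round 1: derive cover(i,d) via R0 from cites(i,d)
round 1: derive cover(i,g) via R0 from cites(i,g)
round 1: derive cover(j,c) via R0 from cites(j,c)
round 1: derive conn(a,d) via R2 from cites(a,d)
round 1: derive conn(a,g) via R2 from cites(a,g)
round 1: derive conn(a,j) via R2 from cites(a,j)
round 1: derive conn(b,i) via R2 from cites(b,i)
round 1: derive conn(c,d) via R2 from cites(c,d)
round 1: derive conn(d,c) via R2 from cites(d,c)
round 1: derive conn(f,i) via R2 from cites(f,i)
round 1: derive conn(g,d) via R2 from cites(g,d)
round 1: derive conn(g,f) via R2 from cites(g,f)
round 1: derive conn(g,j) via R2 from cites(g,j)
round 1: derive conn(i,c) via R2 from cites(i,c)
round 1: derive conn(i,d) via R2 from cites(i,d)
round 1: derive conn(i,g) via R2 from cites(i,g)
round 1: derive conn(j,c) via R2 from cites(j,c)
round 2: derive cover(a,c) via R1 from cover(a,d), cover(d,c)
round 2: derive cover(a,f) via R1 from cover(a,g), cover(g,f)
round 2: derive cover(b,c) via R1 from cover(b,i), cover(i,c)
round 2: derive cover(b,d) via R1 from cover(b,i), cover(i,d)
round 2: derive cover(b,g) via R1 from cover(b,i), cover(i,g)
round 2: derive cover(c,c) via R1 from cover(c,d), cover(d,c)
round 2: derive cover(d,d) via R1 from cover(d,c), cover(c,d)
round 2: derive cover(f,c) via R1 from cover(f,i), cover(i,c)
round 2: derive cover(f,d) via R1 from cover(f,i), cover(i,d)
round 2: derive cover(f,g) via R1 from cover(f,i), cover(i,g)
round 2: derive cover(g,c) via R1 from cover(g,d), cover(d,c)
round 2: derive cover(g,i) via R1 from cover(g,f), cover(f,i)
round 2: derive cover(i,f) via R1 from cover(i,g), cover(g,f)
round 2: derive cover(i,j) via R1 from cover(i,g), cover(g,j)
round 2: derive cover(j,d) via R1 from cover(j,c), cover(c,d)
round 2: derive conn(a,f) via R3 from conn(a,d), edge(d,f)
round 2: derive conn(a,i) via R3 from conn(a,g), edge(g,i)
round 2: derive conn(b,f) via R3 from conn(b,i), edge(i,f)
round 2: derive conn(c,f) via R3 from conn(c,d), edge(d,f)
round 2: derive conn(d,f) via R3 from conn(d,c), edge(c,f)
round 2: derive conn(d,g) via R3 from conn(d,c), edge(c,g)
round 2: derive conn(d,i) via R3 from conn(d,c), edge(c,i)
round 2: derive conn(f,f) via R3 from conn(f,i), edge(i,f)
round 2: derive conn(g,i) via R3 from conn(g,j), edge(j,i)
round 2: derive conn(i,f) via R3 from conn(i,c), edge(c,f)
round 2: derive conn(i,i) via R3 from conn(i,c), edge(c,i)
round 2: derive conn(j,f) via R3 from conn(j,c), edge(c,f)
round 2: derive conn(j,g) via R3 from conn(j,c), edge(c,g)
round 2: derive conn(j,i) via R3 from conn(j,c), edge(c,i)
round 2: derive conn(a,c) via R4 from cites(a,d), cover(d,c)
round 2: derive conn(b,c) via R4 from cites(b,i), cover(i,c)
round 2: derive conn(b,d) via R4 from cites(b,i), cover(i,d)
round 2: derive conn(b,g) via R4 from cites(b,i), cover(i,g)
round 2: derive conn(c,c) via R4 from cites(c,d), cover(d,c)
round 2: derive conn(d,d) via R4 from cites(d,c), cover(c,d)
round 2: derive conn(f,c) via R4 from cites(f,i), cover(i,c)
round 2: derive conn(f,d) via R4 from cites(f,i), cover(i,d)
round 2: derive conn(f,g) via R4 from cites(f,i), cover(i,g)
round 2: derive conn(g,c) via R4 from cites(g,d), cover(d,c)
round 2: derive conn(i,j) via R4 from cites(i,g), cover(g,j)
round 2: derive conn(j,d) via R4 from cites(j,c), cover(c,d)
round 3: derive cover(a,i) via R1 from cover(a,f), cover(f,i)
round 3: derive cover(b,f) via R1 from cover(b,g), cover(g,f)
round 3: derive cover(b,j) via R1 from cover(b,g), cover(g,j)
round 3: derive cover(f,f) via R1 from cover(f,g), cover(g,f)
round 3: derive cover(f,j) via R1 from cover(f,g), cover(g,j)
round 3: derive cover(g,g) via R1 from cover(g,f), cover(f,g)
round 3: derive cover(i,i) via R1 from cover(i,f), cover(f,i)
round 3: derive conn(b,j) via R3 from conn(b,f), edge(f,j)
round 3: derive conn(c,g) via R3 from conn(c,c), edge(c,g)
round 3: derive conn(c,i) via R3 from conn(c,c), edge(c,i)
round 3: derive conn(c,j) via R3 from conn(c,f), edge(f,j)
round 3: derive conn(d,j) via R3 from conn(d,f), edge(f,j)
round 3: derive conn(f,j) via R3 from conn(f,f), edge(f,j)
round 3: derive conn(g,g) via R3 from conn(g,c), edge(c,g)
round 3: derive conn(j,j) via R3 from conn(j,f), edge(f,j)

conn(a,i)  [via R3]
  conn(a,g)  [via R2]
    cites(a,g)  [fact]
  edge(g,i)  [fact]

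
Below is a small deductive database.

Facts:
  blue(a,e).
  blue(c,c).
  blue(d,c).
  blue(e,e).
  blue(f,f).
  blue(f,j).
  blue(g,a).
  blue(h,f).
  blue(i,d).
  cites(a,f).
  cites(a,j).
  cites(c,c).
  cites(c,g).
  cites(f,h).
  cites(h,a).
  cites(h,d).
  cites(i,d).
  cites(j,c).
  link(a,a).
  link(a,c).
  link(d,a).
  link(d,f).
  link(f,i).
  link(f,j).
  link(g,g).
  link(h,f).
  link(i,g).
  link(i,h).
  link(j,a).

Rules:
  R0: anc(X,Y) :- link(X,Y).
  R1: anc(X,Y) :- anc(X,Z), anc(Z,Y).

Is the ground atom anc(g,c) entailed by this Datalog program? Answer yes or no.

no

round 1: derive anc(a,a) via R0 from link(a,a)
round 1: derive anc(a,c) via R0 from link(a,c)
round 1: derive anc(d,a) via R0 from link(d,a)
round 1: derive anc(d,f) via R0 from link(d,f)
round 1: derive anc(f,i) via R0 from link(f,i)
round 1: derive anc(f,j) via R0 from link(f,j)
round 1: derive anc(g,g) via R0 from link(g,g)
round 1: derive anc(h,f) via R0 from link(h,f)
round 1: derive anc(i,g) via R0 from link(i,g)
round 1: derive anc(i,h) via R0 from link(i,h)
round 1: derive anc(j,a) via R0 from link(j,a)
round 2: derive anc(d,c) via R1 from anc(d,a), anc(a,c)
round 2: derive anc(d,i) via R1 from anc(d,f), anc(f,i)
round 2: derive anc(d,j) via R1 from anc(d,f), anc(f,j)
round 2: derive anc(f,a) via R1 from anc(f,j), anc(j,a)
round 2: derive anc(f,g) via R1 from anc(f,i), anc(i,g)
round 2: derive anc(f,h) via R1 from anc(f,i), anc(i,h)
round 2: derive anc(h,i) via R1 from anc(h,f), anc(f,i)
round 2: derive anc(h,j) via R1 from anc(h,f), anc(f,j)
round 2: derive anc(i,f) via R1 from anc(i,h), anc(h,f)
round 2: derive anc(j,c) via R1 from anc(j,a), anc(a,c)
round 3: derive anc(d,g) via R1 from anc(d,f), anc(f,g)
round 3: derive anc(d,h) via R1 from anc(d,f), anc(f,h)
round 3: derive anc(f,c) via R1 from anc(f,a), anc(a,c)
round 3: derive anc(f,f) via R1 from anc(f,h), anc(h,f)
round 3: derive anc(h,a) via R1 from anc(h,f), anc(f,a)
round 3: derive anc(h,c) via R1 from anc(h,j), anc(j,c)
round 3: derive anc(h,g) via R1 from anc(h,f), anc(f,g)
round 3: derive anc(h,h) via R1 from anc(h,f), anc(f,h)
round 3: derive anc(i,a) via R1 from anc(i,f), anc(f,a)
round 3: derive anc(i,i) via R1 from anc(i,f), anc(f,i)
round 3: derive anc(i,j) via R1 from anc(i,f), anc(f,j)
round 4: derive anc(i,c) via R1 from anc(i,a), anc(a,c)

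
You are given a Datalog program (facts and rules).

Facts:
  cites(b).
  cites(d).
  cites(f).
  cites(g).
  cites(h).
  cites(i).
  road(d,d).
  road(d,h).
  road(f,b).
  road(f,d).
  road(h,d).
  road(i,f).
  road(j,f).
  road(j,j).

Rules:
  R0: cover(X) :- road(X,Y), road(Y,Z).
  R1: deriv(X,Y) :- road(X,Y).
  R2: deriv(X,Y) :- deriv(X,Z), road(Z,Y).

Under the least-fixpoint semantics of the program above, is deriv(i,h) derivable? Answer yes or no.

round 1: derive deriv(d,d) via R1 from road(d,d)
round 1: derive deriv(d,h) via R1 from road(d,h)
round 1: derive deriv(f,b) via R1 from road(f,b)
round 1: derive deriv(f,d) via R1 from road(f,d)
round 1: derive deriv(h,d) via R1 from road(h,d)
round 1: derive deriv(i,f) via R1 from road(i,f)
round 1: derive deriv(j,f) via R1 from road(j,f)
round 1: derive deriv(j,j) via R1 from road(j,j)
round 2: derive deriv(f,h) via R2 from deriv(f,d), road(d,h)
round 2: derive deriv(h,h) via R2 from deriv(h,d), road(d,h)
round 2: derive deriv(i,b) via R2 from deriv(i,f), road(f,b)
round 2: derive deriv(i,d) via R2 from deriv(i,f), road(f,d)
round 2: derive deriv(j,b) via R2 from deriv(j,f), road(f,b)
round 2: derive deriv(j,d) via R2 from deriv(j,f), road(f,d)
round 3: derive deriv(i,h) via R2 from deriv(i,d), road(d,h)
round 3: derive deriv(j,h) via R2 from deriv(j,d), road(d,h)

yes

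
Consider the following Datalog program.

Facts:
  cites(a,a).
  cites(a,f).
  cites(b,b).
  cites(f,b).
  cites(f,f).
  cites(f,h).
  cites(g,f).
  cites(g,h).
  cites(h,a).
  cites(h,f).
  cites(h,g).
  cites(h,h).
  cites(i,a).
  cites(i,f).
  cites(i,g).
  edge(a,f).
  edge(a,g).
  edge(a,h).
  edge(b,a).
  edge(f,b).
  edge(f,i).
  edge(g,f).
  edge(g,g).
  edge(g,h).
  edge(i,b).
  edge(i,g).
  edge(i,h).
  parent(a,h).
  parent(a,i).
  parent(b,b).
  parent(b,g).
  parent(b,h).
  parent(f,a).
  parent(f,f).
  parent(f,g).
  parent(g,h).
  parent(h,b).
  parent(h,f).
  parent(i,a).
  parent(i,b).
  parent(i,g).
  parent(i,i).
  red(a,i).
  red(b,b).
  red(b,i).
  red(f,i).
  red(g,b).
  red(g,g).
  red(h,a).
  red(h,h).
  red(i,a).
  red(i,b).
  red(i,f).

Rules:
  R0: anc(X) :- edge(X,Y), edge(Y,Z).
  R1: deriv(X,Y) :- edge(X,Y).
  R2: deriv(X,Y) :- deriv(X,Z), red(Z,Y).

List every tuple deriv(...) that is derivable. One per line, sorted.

deriv(a,a)
deriv(a,b)
deriv(a,f)
deriv(a,g)
deriv(a,h)
deriv(a,i)
deriv(b,a)
deriv(b,b)
deriv(b,f)
deriv(b,i)
deriv(f,a)
deriv(f,b)
deriv(f,f)
deriv(f,i)
deriv(g,a)
deriv(g,b)
deriv(g,f)
deriv(g,g)
deriv(g,h)
deriv(g,i)
deriv(i,a)
deriv(i,b)
deriv(i,f)
deriv(i,g)
deriv(i,h)
deriv(i,i)

round 1: derive deriv(a,f) via R1 from edge(a,f)
round 1: derive deriv(a,g) via R1 from edge(a,g)
round 1: derive deriv(a,h) via R1 from edge(a,h)
round 1: derive deriv(b,a) via R1 from edge(b,a)
round 1: derive deriv(f,b) via R1 from edge(f,b)
round 1: derive deriv(f,i) via R1 from edge(f,i)
round 1: derive deriv(g,f) via R1 from edge(g,f)
round 1: derive deriv(g,g) via R1 from edge(g,g)
round 1: derive deriv(g,h) via R1 from edge(g,h)
round 1: derive deriv(i,b) via R1 from edge(i,b)
round 1: derive deriv(i,g) via R1 from edge(i,g)
round 1: derive deriv(i,h) via R1 from edge(i,h)
round 2: derive deriv(a,a) via R2 from deriv(a,h), red(h,a)
round 2: derive deriv(a,b) via R2 from deriv(a,g), red(g,b)
round 2: derive deriv(a,i) via R2 from deriv(a,f), red(f,i)
round 2: derive deriv(b,i) via R2 from deriv(b,a), red(a,i)
round 2: derive deriv(f,a) via R2 from deriv(f,i), red(i,a)
round 2: derive deriv(f,f) via R2 from deriv(f,i), red(i,f)
round 2: derive deriv(g,a) via R2 from deriv(g,h), red(h,a)
round 2: derive deriv(g,b) via R2 from deriv(g,g), red(g,b)
round 2: derive deriv(g,i) via R2 from deriv(g,f), red(f,i)
round 2: derive deriv(i,a) via R2 from deriv(i,h), red(h,a)
round 2: derive deriv(i,i) via R2 from deriv(i,b), red(b,i)
round 3: derive deriv(b,b) via R2 from deriv(b,i), red(i,b)
round 3: derive deriv(b,f) via R2 from deriv(b,i), red(i,f)
round 3: derive deriv(i,f) via R2 from deriv(i,i), red(i,f)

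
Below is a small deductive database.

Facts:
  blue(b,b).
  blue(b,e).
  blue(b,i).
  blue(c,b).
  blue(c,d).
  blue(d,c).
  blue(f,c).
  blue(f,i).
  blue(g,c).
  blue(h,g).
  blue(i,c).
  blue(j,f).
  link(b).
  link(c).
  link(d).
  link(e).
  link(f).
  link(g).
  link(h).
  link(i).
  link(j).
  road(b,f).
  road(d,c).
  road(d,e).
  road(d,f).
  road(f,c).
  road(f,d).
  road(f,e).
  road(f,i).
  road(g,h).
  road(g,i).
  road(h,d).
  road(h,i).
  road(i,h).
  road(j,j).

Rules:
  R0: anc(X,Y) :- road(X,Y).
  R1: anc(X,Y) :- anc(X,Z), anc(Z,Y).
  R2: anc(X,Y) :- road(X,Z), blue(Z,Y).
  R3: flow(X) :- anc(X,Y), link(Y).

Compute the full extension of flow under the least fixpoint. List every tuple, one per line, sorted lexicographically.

round 1: derive anc(b,f) via R0 from road(b,f)
round 1: derive anc(d,c) via R0 from road(d,c)
round 1: derive anc(d,e) via R0 from road(d,e)
round 1: derive anc(d,f) via R0 from road(d,f)
round 1: derive anc(f,c) via R0 from road(f,c)
round 1: derive anc(f,d) via R0 from road(f,d)
round 1: derive anc(f,e) via R0 from road(f,e)
round 1: derive anc(f,i) via R0 from road(f,i)
round 1: derive anc(g,h) via R0 from road(g,h)
round 1: derive anc(g,i) via R0 from road(g,i)
round 1: derive anc(h,d) via R0 from road(h,d)
round 1: derive anc(h,i) via R0 from road(h,i)
round 1: derive anc(i,h) via R0 from road(i,h)
round 1: derive anc(j,j) via R0 from road(j,j)
round 1: derive anc(b,c) via R2 from road(b,f), blue(f,c)
round 1: derive anc(b,i) via R2 from road(b,f), blue(f,i)
round 1: derive anc(d,b) via R2 from road(d,c), blue(c,b)
round 1: derive anc(d,d) via R2 from road(d,c), blue(c,d)
round 1: derive anc(d,i) via R2 from road(d,f), blue(f,i)
round 1: derive anc(f,b) via R2 from road(f,c), blue(c,b)
round 1: derive anc(g,c) via R2 from road(g,i), blue(i,c)
round 1: derive anc(g,g) via R2 from road(g,h), blue(h,g)
round 1: derive anc(h,c) via R2 from road(h,d), blue(d,c)
round 1: derive anc(i,g) via R2 from road(i,h), blue(h,g)
round 1: derive anc(j,f) via R2 from road(j,j), blue(j,f)
round 2: derive anc(b,b) via R1 from anc(b,f), anc(f,b)
round 2: derive anc(b,d) via R1 from anc(b,f), anc(f,d)
round 2: derive anc(b,e) via R1 from anc(b,f), anc(f,e)
round 2: derive anc(b,g) via R1 from anc(b,i), anc(i,g)
round 2: derive anc(b,h) via R1 from anc(b,i), anc(i,h)
round 2: derive anc(d,g) via R1 from anc(d,i), anc(i,g)
round 2: derive anc(d,h) via R1 from anc(d,i), anc(i,h)
round 2: derive anc(f,f) via R1 from anc(f,b), anc(b,f)
round 2: derive anc(f,g) via R1 from anc(f,i), anc(i,g)
round 2: derive anc(f,h) via R1 from anc(f,i), anc(i,h)
round 2: derive anc(g,d) via R1 from anc(g,h), anc(h,d)
round 2: derive anc(h,b) via R1 from anc(h,d), anc(d,b)
round 2: derive anc(h,e) via R1 from anc(h,d), anc(d,e)
round 2: derive anc(h,f) via R1 from anc(h,d), anc(d,f)
round 2: derive anc(h,g) via R1 from anc(h,i), anc(i,g)
round 2: derive anc(h,h) via R1 from anc(h,i), anc(i,h)
round 2: derive anc(i,c) via R1 from anc(i,g), anc(g,c)
round 2: derive anc(i,d) via R1 from anc(i,h), anc(h,d)
round 2: derive anc(i,i) via R1 from anc(i,g), anc(g,i)
round 2: derive anc(j,b) via R1 from anc(j,f), anc(f,b)
round 2: derive anc(j,c) via R1 from anc(j,f), anc(f,c)
round 2: derive anc(j,d) via R1 from anc(j,f), anc(f,d)
round 2: derive anc(j,e) via R1 from anc(j,f), anc(f,e)
round 2: derive anc(j,i) via R1 from anc(j,f), anc(f,i)
round 2: derive flow(b) via R3 from anc(b,c), link(c)
round 2: derive flow(d) via R3 from anc(d,b), link(b)
round 2: derive flow(f) via R3 from anc(f,b), link(b)
round 2: derive flow(g) via R3 from anc(g,c), link(c)
round 2: derive flow(h) via R3 from anc(h,c), link(c)
round 2: derive flow(i) via R3 from anc(i,g), link(g)
round 2: derive flow(j) via R3 from anc(j,f), link(f)
round 3: derive anc(g,b) via R1 from anc(g,d), anc(d,b)
round 3: derive anc(g,e) via R1 from anc(g,d), anc(d,e)
round 3: derive anc(g,f) via R1 from anc(g,d), anc(d,f)
round 3: derive anc(i,b) via R1 from anc(i,d), anc(d,b)
round 3: derive anc(i,e) via R1 from anc(i,d), anc(d,e)
round 3: derive anc(i,f) via R1 from anc(i,d), anc(d,f)
round 3: derive anc(j,g) via R1 from anc(j,b), anc(b,g)
round 3: derive anc(j,h) via R1 from anc(j,b), anc(b,h)

flow(b)
flow(d)
flow(f)
flow(g)
flow(h)
flow(i)
flow(j)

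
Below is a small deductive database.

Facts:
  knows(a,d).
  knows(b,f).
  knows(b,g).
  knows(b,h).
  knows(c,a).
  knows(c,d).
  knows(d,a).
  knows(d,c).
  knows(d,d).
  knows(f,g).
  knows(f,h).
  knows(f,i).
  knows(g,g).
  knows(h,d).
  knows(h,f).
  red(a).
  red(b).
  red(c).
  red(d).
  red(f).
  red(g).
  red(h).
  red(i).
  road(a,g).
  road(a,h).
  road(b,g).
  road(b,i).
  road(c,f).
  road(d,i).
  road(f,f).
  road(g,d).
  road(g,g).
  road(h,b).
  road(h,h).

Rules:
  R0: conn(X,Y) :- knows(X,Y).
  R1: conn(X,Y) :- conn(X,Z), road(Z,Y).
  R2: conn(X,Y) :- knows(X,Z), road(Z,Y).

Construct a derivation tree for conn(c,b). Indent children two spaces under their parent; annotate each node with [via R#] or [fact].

conn(c,b)  [via R1]
  conn(c,h)  [via R2]
    knows(c,a)  [fact]
    road(a,h)  [fact]
  road(h,b)  [fact]

round 1: derive conn(a,d) via R0 from knows(a,d)
round 1: derive conn(b,f) via R0 from knows(b,f)
round 1: derive conn(b,g) via R0 from knows(b,g)
round 1: derive conn(b,h) via R0 from knows(b,h)
round 1: derive conn(c,a) via R0 from knows(c,a)
round 1: derive conn(c,d) via R0 from knows(c,d)
round 1: derive conn(d,a) via R0 from knows(d,a)
round 1: derive conn(d,c) via R0 from knows(d,c)
round 1: derive conn(d,d) via R0 from knows(d,d)
round 1: derive conn(f,g) via R0 from knows(f,g)
round 1: derive conn(f,h) via R0 from knows(f,h)
round 1: derive conn(f,i) via R0 from knows(f,i)
round 1: derive conn(g,g) via R0 from knows(g,g)
round 1: derive conn(h,d) via R0 from knows(h,d)
round 1: derive conn(h,f) via R0 from knows(h,f)
round 1: derive conn(a,i) via R2 from knows(a,d), road(d,i)
round 1: derive conn(b,b) via R2 from knows(b,h), road(h,b)
round 1: derive conn(b,d) via R2 from knows(b,g), road(g,d)
round 1: derive conn(c,g) via R2 from knows(c,a), road(a,g)
round 1: derive conn(c,h) via R2 from knows(c,a), road(a,h)
round 1: derive conn(c,i) via R2 from knows(c,d), road(d,i)
round 1: derive conn(d,f) via R2 from knows(d,c), road(c,f)
round 1: derive conn(d,g) via R2 from knows(d,a), road(a,g)
round 1: derive conn(d,h) via R2 from knows(d,a), road(a,h)
round 1: derive conn(d,i) via R2 from knows(d,d), road(d,i)
round 1: derive conn(f,b) via R2 from knows(f,h), road(h,b)
round 1: derive conn(f,d) via R2 from knows(f,g), road(g,d)
round 1: derive conn(g,d) via R2 from knows(g,g), road(g,d)
round 1: derive conn(h,i) via R2 from knows(h,d), road(d,i)
round 2: derive conn(b,i) via R1 from conn(b,b), road(b,i)
round 2: derive conn(c,b) via R1 from conn(c,h), road(h,b)
round 2: derive conn(d,b) via R1 from conn(d,h), road(h,b)
round 2: derive conn(g,i) via R1 from conn(g,d), road(d,i)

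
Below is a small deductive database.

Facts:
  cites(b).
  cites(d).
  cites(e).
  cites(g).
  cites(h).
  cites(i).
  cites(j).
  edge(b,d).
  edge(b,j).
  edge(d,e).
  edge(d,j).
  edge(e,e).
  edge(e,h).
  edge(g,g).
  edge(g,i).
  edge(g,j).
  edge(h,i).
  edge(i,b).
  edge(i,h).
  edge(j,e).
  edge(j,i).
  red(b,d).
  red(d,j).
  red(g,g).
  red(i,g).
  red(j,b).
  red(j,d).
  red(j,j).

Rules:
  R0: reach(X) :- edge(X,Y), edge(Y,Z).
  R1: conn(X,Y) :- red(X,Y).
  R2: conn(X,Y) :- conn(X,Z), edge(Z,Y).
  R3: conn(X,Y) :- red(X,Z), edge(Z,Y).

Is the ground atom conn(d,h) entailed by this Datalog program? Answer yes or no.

round 1: derive conn(b,d) via R1 from red(b,d)
round 1: derive conn(d,j) via R1 from red(d,j)
round 1: derive conn(g,g) via R1 from red(g,g)
round 1: derive conn(i,g) via R1 from red(i,g)
round 1: derive conn(j,b) via R1 from red(j,b)
round 1: derive conn(j,d) via R1 from red(j,d)
round 1: derive conn(j,j) via R1 from red(j,j)
round 1: derive conn(b,e) via R3 from red(b,d), edge(d,e)
round 1: derive conn(b,j) via R3 from red(b,d), edge(d,j)
round 1: derive conn(d,e) via R3 from red(d,j), edge(j,e)
round 1: derive conn(d,i) via R3 from red(d,j), edge(j,i)
round 1: derive conn(g,i) via R3 from red(g,g), edge(g,i)
round 1: derive conn(g,j) via R3 from red(g,g), edge(g,j)
round 1: derive conn(i,i) via R3 from red(i,g), edge(g,i)
round 1: derive conn(i,j) via R3 from red(i,g), edge(g,j)
round 1: derive conn(j,e) via R3 from red(j,d), edge(d,e)
round 1: derive conn(j,i) via R3 from red(j,j), edge(j,i)
round 2: derive conn(b,h) via R2 from conn(b,e), edge(e,h)
round 2: derive conn(b,i) via R2 from conn(b,j), edge(j,i)
round 2: derive conn(d,b) via R2 from conn(d,i), edge(i,b)
round 2: derive conn(d,h) via R2 from conn(d,e), edge(e,h)
round 2: derive conn(g,b) via R2 from conn(g,i), edge(i,b)
round 2: derive conn(g,e) via R2 from conn(g,j), edge(j,e)
round 2: derive conn(g,h) via R2 from conn(g,i), edge(i,h)
round 2: derive conn(i,b) via R2 from conn(i,i), edge(i,b)
round 2: derive conn(i,e) via R2 from conn(i,j), edge(j,e)
round 2: derive conn(i,h) via R2 from conn(i,i), edge(i,h)
round 2: derive conn(j,h) via R2 from conn(j,e), edge(e,h)
round 3: derive conn(b,b) via R2 from conn(b,i), edge(i,b)
round 3: derive conn(d,d) via R2 from conn(d,b), edge(b,d)
round 3: derive conn(g,d) via R2 from conn(g,b), edge(b,d)
round 3: derive conn(i,d) via R2 from conn(i,b), edge(b,d)

yes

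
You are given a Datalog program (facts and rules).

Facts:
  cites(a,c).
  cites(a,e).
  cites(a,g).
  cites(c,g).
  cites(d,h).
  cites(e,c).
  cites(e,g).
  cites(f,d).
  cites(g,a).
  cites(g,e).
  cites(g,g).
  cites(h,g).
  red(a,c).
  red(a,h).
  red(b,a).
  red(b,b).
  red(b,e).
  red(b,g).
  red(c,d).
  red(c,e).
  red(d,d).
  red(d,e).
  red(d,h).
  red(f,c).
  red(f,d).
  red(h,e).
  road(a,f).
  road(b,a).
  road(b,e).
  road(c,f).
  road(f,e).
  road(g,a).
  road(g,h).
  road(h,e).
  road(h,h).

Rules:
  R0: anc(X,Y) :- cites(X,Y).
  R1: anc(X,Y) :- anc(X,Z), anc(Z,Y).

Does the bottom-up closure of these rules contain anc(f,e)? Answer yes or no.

yes

round 1: derive anc(a,c) via R0 from cites(a,c)
round 1: derive anc(a,e) via R0 from cites(a,e)
round 1: derive anc(a,g) via R0 from cites(a,g)
round 1: derive anc(c,g) via R0 from cites(c,g)
round 1: derive anc(d,h) via R0 from cites(d,h)
round 1: derive anc(e,c) via R0 from cites(e,c)
round 1: derive anc(e,g) via R0 from cites(e,g)
round 1: derive anc(f,d) via R0 from cites(f,d)
round 1: derive anc(g,a) via R0 from cites(g,a)
round 1: derive anc(g,e) via R0 from cites(g,e)
round 1: derive anc(g,g) via R0 from cites(g,g)
round 1: derive anc(h,g) via R0 from cites(h,g)
round 2: derive anc(a,a) via R1 from anc(a,g), anc(g,a)
round 2: derive anc(c,a) via R1 from anc(c,g), anc(g,a)
round 2: derive anc(c,e) via R1 from anc(c,g), anc(g,e)
round 2: derive anc(d,g) via R1 from anc(d,h), anc(h,g)
round 2: derive anc(e,a) via R1 from anc(e,g), anc(g,a)
round 2: derive anc(e,e) via R1 from anc(e,g), anc(g,e)
round 2: derive anc(f,h) via R1 from anc(f,d), anc(d,h)
round 2: derive anc(g,c) via R1 from anc(g,a), anc(a,c)
round 2: derive anc(h,a) via R1 from anc(h,g), anc(g,a)
round 2: derive anc(h,e) via R1 from anc(h,g), anc(g,e)
round 3: derive anc(c,c) via R1 from anc(c,a), anc(a,c)
round 3: derive anc(d,a) via R1 from anc(d,g), anc(g,a)
round 3: derive anc(d,c) via R1 from anc(d,g), anc(g,c)
round 3: derive anc(d,e) via R1 from anc(d,g), anc(g,e)
round 3: derive anc(f,a) via R1 from anc(f,h), anc(h,a)
round 3: derive anc(f,e) via R1 from anc(f,h), anc(h,e)
round 3: derive anc(f,g) via R1 from anc(f,d), anc(d,g)
round 3: derive anc(h,c) via R1 from anc(h,a), anc(a,c)
round 4: derive anc(f,c) via R1 from anc(f,a), anc(a,c)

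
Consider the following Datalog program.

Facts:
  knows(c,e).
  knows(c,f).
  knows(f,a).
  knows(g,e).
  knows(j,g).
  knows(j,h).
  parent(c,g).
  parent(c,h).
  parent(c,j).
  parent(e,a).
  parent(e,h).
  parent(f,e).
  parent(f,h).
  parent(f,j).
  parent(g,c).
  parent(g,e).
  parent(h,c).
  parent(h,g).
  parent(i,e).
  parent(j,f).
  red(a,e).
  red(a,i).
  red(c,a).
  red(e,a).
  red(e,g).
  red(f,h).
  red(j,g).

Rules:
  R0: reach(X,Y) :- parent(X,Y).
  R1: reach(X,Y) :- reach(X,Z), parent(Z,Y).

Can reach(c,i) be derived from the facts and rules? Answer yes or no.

no

round 1: derive reach(c,g) via R0 from parent(c,g)
round 1: derive reach(c,h) via R0 from parent(c,h)
round 1: derive reach(c,j) via R0 from parent(c,j)
round 1: derive reach(e,a) via R0 from parent(e,a)
round 1: derive reach(e,h) via R0 from parent(e,h)
round 1: derive reach(f,e) via R0 from parent(f,e)
round 1: derive reach(f,h) via R0 from parent(f,h)
round 1: derive reach(f,j) via R0 from parent(f,j)
round 1: derive reach(g,c) via R0 from parent(g,c)
round 1: derive reach(g,e) via R0 from parent(g,e)
round 1: derive reach(h,c) via R0 from parent(h,c)
round 1: derive reach(h,g) via R0 from parent(h,g)
round 1: derive reach(i,e) via R0 from parent(i,e)
round 1: derive reach(j,f) via R0 from parent(j,f)
round 2: derive reach(c,c) via R1 from reach(c,g), parent(g,c)
round 2: derive reach(c,e) via R1 from reach(c,g), parent(g,e)
round 2: derive reach(c,f) via R1 from reach(c,j), parent(j,f)
round 2: derive reach(e,c) via R1 from reach(e,h), parent(h,c)
round 2: derive reach(e,g) via R1 from reach(e,h), parent(h,g)
round 2: derive reach(f,a) via R1 from reach(f,e), parent(e,a)
round 2: derive reach(f,c) via R1 from reach(f,h), parent(h,c)
round 2: derive reach(f,f) via R1 from reach(f,j), parent(j,f)
round 2: derive reach(f,g) via R1 from reach(f,h), parent(h,g)
round 2: derive reach(g,a) via R1 from reach(g,e), parent(e,a)
round 2: derive reach(g,g) via R1 from reach(g,c), parent(c,g)
round 2: derive reach(g,h) via R1 from reach(g,c), parent(c,h)
round 2: derive reach(g,j) via R1 from reach(g,c), parent(c,j)
round 2: derive reach(h,e) via R1 from reach(h,g), parent(g,e)
round 2: derive reach(h,h) via R1 from reach(h,c), parent(c,h)
round 2: derive reach(h,j) via R1 from reach(h,c), parent(c,j)
round 2: derive reach(i,a) via R1 from reach(i,e), parent(e,a)
round 2: derive reach(i,h) via R1 from reach(i,e), parent(e,h)
round 2: derive reach(j,e) via R1 from reach(j,f), parent(f,e)
round 2: derive reach(j,h) via R1 from reach(j,f), parent(f,h)
round 2: derive reach(j,j) via R1 from reach(j,f), parent(f,j)
round 3: derive reach(c,a) via R1 from reach(c,e), parent(e,a)
round 3: derive reach(e,e) via R1 from reach(e,g), parent(g,e)
round 3: derive reach(e,j) via R1 from reach(e,c), parent(c,j)
round 3: derive reach(g,f) via R1 from reach(g,j), parent(j,f)
round 3: derive reach(h,a) via R1 from reach(h,e), parent(e,a)
round 3: derive reach(h,f) via R1 from reach(h,j), parent(j,f)
round 3: derive reach(i,c) via R1 from reach(i,h), parent(h,c)
round 3: derive reach(i,g) via R1 from reach(i,h), parent(h,g)
round 3: derive reach(j,a) via R1 from reach(j,e), parent(e,a)
round 3: derive reach(j,c) via R1 from reach(j,h), parent(h,c)
round 3: derive reach(j,g) via R1 from reach(j,h), parent(h,g)
round 4: derive reach(e,f) via R1 from reach(e,j), parent(j,f)
round 4: derive reach(i,j) via R1 from reach(i,c), parent(c,j)
round 5: derive reach(i,f) via R1 from reach(i,j), parent(j,f)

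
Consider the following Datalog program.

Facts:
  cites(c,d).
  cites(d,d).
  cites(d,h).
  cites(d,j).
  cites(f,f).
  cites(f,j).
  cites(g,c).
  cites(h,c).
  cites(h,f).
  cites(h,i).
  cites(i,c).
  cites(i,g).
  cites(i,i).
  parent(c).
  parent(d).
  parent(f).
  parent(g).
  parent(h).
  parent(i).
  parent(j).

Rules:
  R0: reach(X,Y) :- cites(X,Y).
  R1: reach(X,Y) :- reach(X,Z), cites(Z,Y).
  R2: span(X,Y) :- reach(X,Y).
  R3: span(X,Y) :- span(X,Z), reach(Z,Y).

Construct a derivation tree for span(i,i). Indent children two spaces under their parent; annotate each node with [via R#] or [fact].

round 1: derive reach(c,d) via R0 from cites(c,d)
round 1: derive reach(d,d) via R0 from cites(d,d)
round 1: derive reach(d,h) via R0 from cites(d,h)
round 1: derive reach(d,j) via R0 from cites(d,j)
round 1: derive reach(f,f) via R0 from cites(f,f)
round 1: derive reach(f,j) via R0 from cites(f,j)
round 1: derive reach(g,c) via R0 from cites(g,c)
round 1: derive reach(h,c) via R0 from cites(h,c)
round 1: derive reach(h,f) via R0 from cites(h,f)
round 1: derive reach(h,i) via R0 from cites(h,i)
round 1: derive reach(i,c) via R0 from cites(i,c)
round 1: derive reach(i,g) via R0 from cites(i,g)
round 1: derive reach(i,i) via R0 from cites(i,i)
round 2: derive reach(c,h) via R1 from reach(c,d), cites(d,h)
round 2: derive reach(c,j) via R1 from reach(c,d), cites(d,j)
round 2: derive reach(d,c) via R1 from reach(d,h), cites(h,c)
round 2: derive reach(d,f) via R1 from reach(d,h), cites(h,f)
round 2: derive reach(d,i) via R1 from reach(d,h), cites(h,i)
round 2: derive reach(g,d) via R1 from reach(g,c), cites(c,d)
round 2: derive reach(h,d) via R1 from reach(h,c), cites(c,d)
round 2: derive reach(h,g) via R1 from reach(h,i), cites(i,g)
round 2: derive reach(h,j) via R1 from reach(h,f), cites(f,j)
round 2: derive reach(i,d) via R1 from reach(i,c), cites(c,d)
round 2: derive span(c,d) via R2 from reach(c,d)
round 2: derive span(d,d) via R2 from reach(d,d)
round 2: derive span(d,h) via R2 from reach(d,h)
round 2: derive span(d,j) via R2 from reach(d,j)
round 2: derive span(f,f) via R2 from reach(f,f)
round 2: derive span(f,j) via R2 from reach(f,j)
round 2: derive span(g,c) via R2 from reach(g,c)
round 2: derive span(h,c) via R2 from reach(h,c)
round 2: derive span(h,f) via R2 from reach(h,f)
round 2: derive span(h,i) via R2 from reach(h,i)
round 2: derive span(i,c) via R2 from reach(i,c)
round 2: derive span(i,g) via R2 from reach(i,g)
round 2: derive span(i,i) via R2 from reach(i,i)
round 3: derive reach(c,c) via R1 from reach(c,h), cites(h,c)
round 3: derive reach(c,f) via R1 from reach(c,h), cites(h,f)
round 3: derive reach(c,i) via R1 from reach(c,h), cites(h,i)
round 3: derive reach(d,g) via R1 from reach(d,i), cites(i,g)
round 3: derive reach(g,h) via R1 from reach(g,d), cites(d,h)
round 3: derive reach(g,j) via R1 from reach(g,d), cites(d,j)
round 3: derive reach(h,h) via R1 from reach(h,d), cites(d,h)
round 3: derive reach(i,h) via R1 from reach(i,d), cites(d,h)
round 3: derive reach(i,j) via R1 from reach(i,d), cites(d,j)
round 3: derive span(c,h) via R2 from reach(c,h)
round 3: derive span(c,j) via R2 from reach(c,j)
round 3: derive span(d,c) via R2 from reach(d,c)
round 3: derive span(d,f) via R2 from reach(d,f)
round 3: derive span(d,i) via R2 from reach(d,i)
round 3: derive span(g,d) via R2 from reach(g,d)
round 3: derive span(h,d) via R2 from reach(h,d)
round 3: derive span(h,g) via R2 from reach(h,g)
round 3: derive span(h,j) via R2 from reach(h,j)
round 3: derive span(i,d) via R2 from reach(i,d)
round 3: derive span(c,c) via R3 from span(c,d), reach(d,c)
round 3: derive span(c,f) via R3 from span(c,d), reach(d,f)
round 3: derive span(c,i) via R3 from span(c,d), reach(d,i)
round 3: derive span(d,g) via R3 from span(d,h), reach(h,g)
round 3: derive span(g,h) via R3 from span(g,c), reach(c,h)
round 3: derive span(g,j) via R3 from span(g,c), reach(c,j)
round 3: derive span(h,h) via R3 from span(h,c), reach(c,h)
round 3: derive span(i,h) via R3 from span(i,c), reach(c,h)
round 3: derive span(i,j) via R3 from span(i,c), reach(c,j)
round 4: derive reach(c,g) via R1 from reach(c,i), cites(i,g)
round 4: derive reach(g,f) via R1 from reach(g,h), cites(h,f)
round 4: derive reach(g,i) via R1 from reach(g,h), cites(h,i)
round 4: derive reach(i,f) via R1 from reach(i,h), cites(h,f)
round 4: derive span(c,g) via R3 from span(c,d), reach(d,g)
round 4: derive span(g,f) via R3 from span(g,c), reach(c,f)
round 4: derive span(g,g) via R3 from span(g,d), reach(d,g)
round 4: derive span(g,i) via R3 from span(g,c), reach(c,i)
round 4: derive span(i,f) via R3 from span(i,c), reach(c,f)
round 5: derive reach(g,g) via R1 from reach(g,i), cites(i,g)

span(i,i)  [via R2]
  reach(i,i)  [via R0]
    cites(i,i)  [fact]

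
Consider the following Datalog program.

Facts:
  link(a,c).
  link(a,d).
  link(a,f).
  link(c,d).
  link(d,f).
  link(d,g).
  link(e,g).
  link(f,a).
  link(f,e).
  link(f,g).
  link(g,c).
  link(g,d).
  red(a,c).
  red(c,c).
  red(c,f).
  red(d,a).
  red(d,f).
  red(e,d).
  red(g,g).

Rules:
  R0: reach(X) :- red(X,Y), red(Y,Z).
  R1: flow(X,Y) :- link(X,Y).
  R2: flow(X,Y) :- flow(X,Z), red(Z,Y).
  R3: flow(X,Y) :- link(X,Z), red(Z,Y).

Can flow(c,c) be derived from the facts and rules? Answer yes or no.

yes

round 1: derive flow(a,c) via R1 from link(a,c)
round 1: derive flow(a,d) via R1 from link(a,d)
round 1: derive flow(a,f) via R1 from link(a,f)
round 1: derive flow(c,d) via R1 from link(c,d)
round 1: derive flow(d,f) via R1 from link(d,f)
round 1: derive flow(d,g) via R1 from link(d,g)
round 1: derive flow(e,g) via R1 from link(e,g)
round 1: derive flow(f,a) via R1 from link(f,a)
round 1: derive flow(f,e) via R1 from link(f,e)
round 1: derive flow(f,g) via R1 from link(f,g)
round 1: derive flow(g,c) via R1 from link(g,c)
round 1: derive flow(g,d) via R1 from link(g,d)
round 1: derive flow(a,a) via R3 from link(a,d), red(d,a)
round 1: derive flow(c,a) via R3 from link(c,d), red(d,a)
round 1: derive flow(c,f) via R3 from link(c,d), red(d,f)
round 1: derive flow(f,c) via R3 from link(f,a), red(a,c)
round 1: derive flow(f,d) via R3 from link(f,e), red(e,d)
round 1: derive flow(g,a) via R3 from link(g,d), red(d,a)
round 1: derive flow(g,f) via R3 from link(g,c), red(c,f)
round 2: derive flow(c,c) via R2 from flow(c,a), red(a,c)
round 2: derive flow(f,f) via R2 from flow(f,c), red(c,f)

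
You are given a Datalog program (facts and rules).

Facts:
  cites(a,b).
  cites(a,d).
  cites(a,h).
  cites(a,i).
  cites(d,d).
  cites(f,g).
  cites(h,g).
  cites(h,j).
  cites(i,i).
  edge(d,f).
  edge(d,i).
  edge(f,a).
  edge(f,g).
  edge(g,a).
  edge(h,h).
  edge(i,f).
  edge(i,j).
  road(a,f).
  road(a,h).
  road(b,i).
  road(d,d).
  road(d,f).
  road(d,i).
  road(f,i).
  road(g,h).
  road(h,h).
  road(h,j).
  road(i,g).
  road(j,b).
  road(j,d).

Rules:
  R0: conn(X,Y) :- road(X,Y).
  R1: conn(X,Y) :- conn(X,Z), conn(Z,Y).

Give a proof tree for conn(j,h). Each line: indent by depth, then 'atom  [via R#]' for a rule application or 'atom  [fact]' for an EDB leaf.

conn(j,h)  [via R1]
  conn(j,i)  [via R1]
    conn(j,b)  [via R0]
      road(j,b)  [fact]
    conn(b,i)  [via R0]
      road(b,i)  [fact]
  conn(i,h)  [via R1]
    conn(i,g)  [via R0]
      road(i,g)  [fact]
    conn(g,h)  [via R0]
      road(g,h)  [fact]

round 1: derive conn(a,f) via R0 from road(a,f)
round 1: derive conn(a,h) via R0 from road(a,h)
round 1: derive conn(b,i) via R0 from road(b,i)
round 1: derive conn(d,d) via R0 from road(d,d)
round 1: derive conn(d,f) via R0 from road(d,f)
round 1: derive conn(d,i) via R0 from road(d,i)
round 1: derive conn(f,i) via R0 from road(f,i)
round 1: derive conn(g,h) via R0 from road(g,h)
round 1: derive conn(h,h) via R0 from road(h,h)
round 1: derive conn(h,j) via R0 from road(h,j)
round 1: derive conn(i,g) via R0 from road(i,g)
round 1: derive conn(j,b) via R0 from road(j,b)
round 1: derive conn(j,d) via R0 from road(j,d)
round 2: derive conn(a,i) via R1 from conn(a,f), conn(f,i)
round 2: derive conn(a,j) via R1 from conn(a,h), conn(h,j)
round 2: derive conn(b,g) via R1 from conn(b,i), conn(i,g)
round 2: derive conn(d,g) via R1 from conn(d,i), conn(i,g)
round 2: derive conn(f,g) via R1 from conn(f,i), conn(i,g)
round 2: derive conn(g,j) via R1 from conn(g,h), conn(h,j)
round 2: derive conn(h,b) via R1 from conn(h,j), conn(j,b)
round 2: derive conn(h,d) via R1 from conn(h,j), conn(j,d)
round 2: derive conn(i,h) via R1 from conn(i,g), conn(g,h)
round 2: derive conn(j,f) via R1 from conn(j,d), conn(d,f)
round 2: derive conn(j,i) via R1 from conn(j,b), conn(b,i)
round 3: derive conn(a,b) via R1 from conn(a,h), conn(h,b)
round 3: derive conn(a,d) via R1 from conn(a,h), conn(h,d)
round 3: derive conn(a,g) via R1 from conn(a,f), conn(f,g)
round 3: derive conn(b,h) via R1 from conn(b,g), conn(g,h)
round 3: derive conn(b,j) via R1 from conn(b,g), conn(g,j)
round 3: derive conn(d,h) via R1 from conn(d,g), conn(g,h)
round 3: derive conn(d,j) via R1 from conn(d,g), conn(g,j)
round 3: derive conn(f,h) via R1 from conn(f,g), conn(g,h)
round 3: derive conn(f,j) via R1 from conn(f,g), conn(g,j)
round 3: derive conn(g,b) via R1 from conn(g,h), conn(h,b)
round 3: derive conn(g,d) via R1 from conn(g,h), conn(h,d)
round 3: derive conn(g,f) via R1 from conn(g,j), conn(j,f)
round 3: derive conn(g,i) via R1 from conn(g,j), conn(j,i)
round 3: derive conn(h,f) via R1 from conn(h,d), conn(d,f)
round 3: derive conn(h,g) via R1 from conn(h,b), conn(b,g)
round 3: derive conn(h,i) via R1 from conn(h,b), conn(b,i)
round 3: derive conn(i,b) via R1 from conn(i,h), conn(h,b)
round 3: derive conn(i,d) via R1 from conn(i,h), conn(h,d)
round 3: derive conn(i,j) via R1 from conn(i,g), conn(g,j)
round 3: derive conn(j,g) via R1 from conn(j,b), conn(b,g)
round 3: derive conn(j,h) via R1 from conn(j,i), conn(i,h)
round 4: derive conn(b,b) via R1 from conn(b,g), conn(g,b)
round 4: derive conn(b,d) via R1 from conn(b,g), conn(g,d)
round 4: derive conn(b,f) via R1 from conn(b,g), conn(g,f)
round 4: derive conn(d,b) via R1 from conn(d,g), conn(g,b)
round 4: derive conn(f,b) via R1 from conn(f,g), conn(g,b)
round 4: derive conn(f,d) via R1 from conn(f,g), conn(g,d)
round 4: derive conn(f,f) via R1 from conn(f,g), conn(g,f)
round 4: derive conn(g,g) via R1 from conn(g,b), conn(b,g)
round 4: derive conn(i,f) via R1 from conn(i,d), conn(d,f)
round 4: derive conn(i,i) via R1 from conn(i,b), conn(b,i)
round 4: derive conn(j,j) via R1 from conn(j,b), conn(b,j)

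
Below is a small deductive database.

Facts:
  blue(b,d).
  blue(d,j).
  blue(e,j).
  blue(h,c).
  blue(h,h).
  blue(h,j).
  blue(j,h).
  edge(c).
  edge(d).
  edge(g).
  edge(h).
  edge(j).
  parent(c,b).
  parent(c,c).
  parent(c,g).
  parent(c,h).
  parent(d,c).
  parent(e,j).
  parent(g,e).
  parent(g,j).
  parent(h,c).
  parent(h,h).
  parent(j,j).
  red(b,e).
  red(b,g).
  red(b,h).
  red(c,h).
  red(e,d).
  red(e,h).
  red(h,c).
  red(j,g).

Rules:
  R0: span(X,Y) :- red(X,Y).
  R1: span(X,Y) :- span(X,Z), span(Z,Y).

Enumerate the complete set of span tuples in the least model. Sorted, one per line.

round 1: derive span(b,e) via R0 from red(b,e)
round 1: derive span(b,g) via R0 from red(b,g)
round 1: derive span(b,h) via R0 from red(b,h)
round 1: derive span(c,h) via R0 from red(c,h)
round 1: derive span(e,d) via R0 from red(e,d)
round 1: derive span(e,h) via R0 from red(e,h)
round 1: derive span(h,c) via R0 from red(h,c)
round 1: derive span(j,g) via R0 from red(j,g)
round 2: derive span(b,c) via R1 from span(b,h), span(h,c)
round 2: derive span(b,d) via R1 from span(b,e), span(e,d)
round 2: derive span(c,c) via R1 from span(c,h), span(h,c)
round 2: derive span(e,c) via R1 from span(e,h), span(h,c)
round 2: derive span(h,h) via R1 from span(h,c), span(c,h)

span(b,c)
span(b,d)
span(b,e)
span(b,g)
span(b,h)
span(c,c)
span(c,h)
span(e,c)
span(e,d)
span(e,h)
span(h,c)
span(h,h)
span(j,g)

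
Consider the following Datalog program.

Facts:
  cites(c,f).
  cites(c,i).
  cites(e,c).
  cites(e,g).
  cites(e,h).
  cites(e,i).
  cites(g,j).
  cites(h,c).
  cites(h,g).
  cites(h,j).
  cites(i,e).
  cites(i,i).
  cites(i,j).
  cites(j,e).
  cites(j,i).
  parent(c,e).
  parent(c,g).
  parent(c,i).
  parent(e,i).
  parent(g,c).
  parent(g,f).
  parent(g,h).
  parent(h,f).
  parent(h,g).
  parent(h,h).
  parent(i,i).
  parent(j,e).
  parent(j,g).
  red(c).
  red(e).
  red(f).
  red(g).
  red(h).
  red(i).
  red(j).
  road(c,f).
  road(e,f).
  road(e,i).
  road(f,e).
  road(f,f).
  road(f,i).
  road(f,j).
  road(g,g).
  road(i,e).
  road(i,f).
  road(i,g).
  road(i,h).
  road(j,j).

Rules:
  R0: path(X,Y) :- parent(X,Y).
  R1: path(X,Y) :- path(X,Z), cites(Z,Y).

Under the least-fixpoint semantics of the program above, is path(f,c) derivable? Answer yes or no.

round 1: derive path(c,e) via R0 from parent(c,e)
round 1: derive path(c,g) via R0 from parent(c,g)
round 1: derive path(c,i) via R0 from parent(c,i)
round 1: derive path(e,i) via R0 from parent(e,i)
round 1: derive path(g,c) via R0 from parent(g,c)
round 1: derive path(g,f) via R0 from parent(g,f)
round 1: derive path(g,h) via R0 from parent(g,h)
round 1: derive path(h,f) via R0 from parent(h,f)
round 1: derive path(h,g) via R0 from parent(h,g)
round 1: derive path(h,h) via R0 from parent(h,h)
round 1: derive path(i,i) via R0 from parent(i,i)
round 1: derive path(j,e) via R0 from parent(j,e)
round 1: derive path(j,g) via R0 from parent(j,g)
round 2: derive path(c,c) via R1 from path(c,e), cites(e,c)
round 2: derive path(c,h) via R1 from path(c,e), cites(e,h)
round 2: derive path(c,j) via R1 from path(c,g), cites(g,j)
round 2: derive path(e,e) via R1 from path(e,i), cites(i,e)
round 2: derive path(e,j) via R1 from path(e,i), cites(i,j)
round 2: derive path(g,g) via R1 from path(g,h), cites(h,g)
round 2: derive path(g,i) via R1 from path(g,c), cites(c,i)
round 2: derive path(g,j) via R1 from path(g,h), cites(h,j)
round 2: derive path(h,c) via R1 from path(h,h), cites(h,c)
round 2: derive path(h,j) via R1 from path(h,g), cites(g,j)
round 2: derive path(i,e) via R1 from path(i,i), cites(i,e)
round 2: derive path(i,j) via R1 from path(i,i), cites(i,j)
round 2: derive path(j,c) via R1 from path(j,e), cites(e,c)
round 2: derive path(j,h) via R1 from path(j,e), cites(e,h)
round 2: derive path(j,i) via R1 from path(j,e), cites(e,i)
round 2: derive path(j,j) via R1 from path(j,g), cites(g,j)
round 3: derive path(c,f) via R1 from path(c,c), cites(c,f)
round 3: derive path(e,c) via R1 from path(e,e), cites(e,c)
round 3: derive path(e,g) via R1 from path(e,e), cites(e,g)
round 3: derive path(e,h) via R1 from path(e,e), cites(e,h)
round 3: derive path(g,e) via R1 from path(g,i), cites(i,e)
round 3: derive path(h,e) via R1 from path(h,j), cites(j,e)
round 3: derive path(h,i) via R1 from path(h,c), cites(c,i)
round 3: derive path(i,c) via R1 from path(i,e), cites(e,c)
round 3: derive path(i,g) via R1 from path(i,e), cites(e,g)
round 3: derive path(i,h) via R1 from path(i,e), cites(e,h)
round 3: derive path(j,f) via R1 from path(j,c), cites(c,f)
round 4: derive path(e,f) via R1 from path(e,c), cites(c,f)
round 4: derive path(i,f) via R1 from path(i,c), cites(c,f)

no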